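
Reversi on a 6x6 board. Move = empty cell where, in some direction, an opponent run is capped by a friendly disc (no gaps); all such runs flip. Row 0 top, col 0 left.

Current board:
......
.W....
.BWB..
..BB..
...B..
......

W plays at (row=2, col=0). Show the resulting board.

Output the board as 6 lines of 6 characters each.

Answer: ......
.W....
WWWB..
..BB..
...B..
......

Derivation:
Place W at (2,0); scan 8 dirs for brackets.
Dir NW: edge -> no flip
Dir N: first cell '.' (not opp) -> no flip
Dir NE: first cell 'W' (not opp) -> no flip
Dir W: edge -> no flip
Dir E: opp run (2,1) capped by W -> flip
Dir SW: edge -> no flip
Dir S: first cell '.' (not opp) -> no flip
Dir SE: first cell '.' (not opp) -> no flip
All flips: (2,1)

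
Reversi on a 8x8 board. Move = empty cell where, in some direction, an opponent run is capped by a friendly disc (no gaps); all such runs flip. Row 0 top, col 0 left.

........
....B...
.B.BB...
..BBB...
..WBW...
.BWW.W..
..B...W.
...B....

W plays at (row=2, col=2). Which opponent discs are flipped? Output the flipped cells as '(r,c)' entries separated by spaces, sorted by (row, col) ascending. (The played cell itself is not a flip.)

Answer: (3,2) (3,3)

Derivation:
Dir NW: first cell '.' (not opp) -> no flip
Dir N: first cell '.' (not opp) -> no flip
Dir NE: first cell '.' (not opp) -> no flip
Dir W: opp run (2,1), next='.' -> no flip
Dir E: opp run (2,3) (2,4), next='.' -> no flip
Dir SW: first cell '.' (not opp) -> no flip
Dir S: opp run (3,2) capped by W -> flip
Dir SE: opp run (3,3) capped by W -> flip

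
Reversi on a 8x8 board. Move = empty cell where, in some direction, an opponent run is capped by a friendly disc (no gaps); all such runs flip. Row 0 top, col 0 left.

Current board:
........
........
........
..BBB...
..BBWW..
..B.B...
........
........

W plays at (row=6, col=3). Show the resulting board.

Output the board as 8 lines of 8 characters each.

Answer: ........
........
........
..BBB...
..BBWW..
..B.W...
...W....
........

Derivation:
Place W at (6,3); scan 8 dirs for brackets.
Dir NW: opp run (5,2), next='.' -> no flip
Dir N: first cell '.' (not opp) -> no flip
Dir NE: opp run (5,4) capped by W -> flip
Dir W: first cell '.' (not opp) -> no flip
Dir E: first cell '.' (not opp) -> no flip
Dir SW: first cell '.' (not opp) -> no flip
Dir S: first cell '.' (not opp) -> no flip
Dir SE: first cell '.' (not opp) -> no flip
All flips: (5,4)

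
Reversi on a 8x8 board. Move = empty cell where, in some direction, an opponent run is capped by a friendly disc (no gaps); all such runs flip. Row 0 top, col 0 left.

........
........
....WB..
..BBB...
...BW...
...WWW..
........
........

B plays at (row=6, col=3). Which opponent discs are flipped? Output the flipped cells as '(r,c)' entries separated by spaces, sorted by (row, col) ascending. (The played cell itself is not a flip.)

Answer: (5,3)

Derivation:
Dir NW: first cell '.' (not opp) -> no flip
Dir N: opp run (5,3) capped by B -> flip
Dir NE: opp run (5,4), next='.' -> no flip
Dir W: first cell '.' (not opp) -> no flip
Dir E: first cell '.' (not opp) -> no flip
Dir SW: first cell '.' (not opp) -> no flip
Dir S: first cell '.' (not opp) -> no flip
Dir SE: first cell '.' (not opp) -> no flip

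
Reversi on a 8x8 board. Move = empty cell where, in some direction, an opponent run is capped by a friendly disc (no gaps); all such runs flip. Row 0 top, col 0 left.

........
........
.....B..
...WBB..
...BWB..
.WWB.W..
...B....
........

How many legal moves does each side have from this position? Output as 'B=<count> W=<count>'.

-- B to move --
(2,2): no bracket -> illegal
(2,3): flips 1 -> legal
(2,4): no bracket -> illegal
(3,2): flips 1 -> legal
(4,0): no bracket -> illegal
(4,1): flips 1 -> legal
(4,2): no bracket -> illegal
(4,6): no bracket -> illegal
(5,0): flips 2 -> legal
(5,4): flips 1 -> legal
(5,6): no bracket -> illegal
(6,0): no bracket -> illegal
(6,1): flips 1 -> legal
(6,2): no bracket -> illegal
(6,4): no bracket -> illegal
(6,5): flips 1 -> legal
(6,6): no bracket -> illegal
B mobility = 7
-- W to move --
(1,4): no bracket -> illegal
(1,5): flips 3 -> legal
(1,6): flips 3 -> legal
(2,3): no bracket -> illegal
(2,4): flips 1 -> legal
(2,6): flips 1 -> legal
(3,2): no bracket -> illegal
(3,6): flips 2 -> legal
(4,2): flips 1 -> legal
(4,6): flips 1 -> legal
(5,4): flips 1 -> legal
(5,6): no bracket -> illegal
(6,2): flips 1 -> legal
(6,4): no bracket -> illegal
(7,2): no bracket -> illegal
(7,3): flips 3 -> legal
(7,4): flips 1 -> legal
W mobility = 11

Answer: B=7 W=11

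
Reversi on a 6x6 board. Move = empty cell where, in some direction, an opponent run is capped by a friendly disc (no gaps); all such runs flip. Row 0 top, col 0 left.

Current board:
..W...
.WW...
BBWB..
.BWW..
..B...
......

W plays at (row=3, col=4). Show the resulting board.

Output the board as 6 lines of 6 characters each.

Place W at (3,4); scan 8 dirs for brackets.
Dir NW: opp run (2,3) capped by W -> flip
Dir N: first cell '.' (not opp) -> no flip
Dir NE: first cell '.' (not opp) -> no flip
Dir W: first cell 'W' (not opp) -> no flip
Dir E: first cell '.' (not opp) -> no flip
Dir SW: first cell '.' (not opp) -> no flip
Dir S: first cell '.' (not opp) -> no flip
Dir SE: first cell '.' (not opp) -> no flip
All flips: (2,3)

Answer: ..W...
.WW...
BBWW..
.BWWW.
..B...
......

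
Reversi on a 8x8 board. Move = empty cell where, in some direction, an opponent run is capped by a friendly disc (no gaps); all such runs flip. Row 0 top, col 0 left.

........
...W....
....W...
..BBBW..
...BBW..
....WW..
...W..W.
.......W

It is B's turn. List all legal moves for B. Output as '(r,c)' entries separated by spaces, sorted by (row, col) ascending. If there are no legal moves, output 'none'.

(0,2): no bracket -> illegal
(0,3): no bracket -> illegal
(0,4): no bracket -> illegal
(1,2): no bracket -> illegal
(1,4): flips 1 -> legal
(1,5): flips 1 -> legal
(2,2): no bracket -> illegal
(2,3): no bracket -> illegal
(2,5): no bracket -> illegal
(2,6): flips 1 -> legal
(3,6): flips 1 -> legal
(4,6): flips 1 -> legal
(5,2): no bracket -> illegal
(5,3): no bracket -> illegal
(5,6): flips 1 -> legal
(5,7): no bracket -> illegal
(6,2): no bracket -> illegal
(6,4): flips 1 -> legal
(6,5): flips 1 -> legal
(6,7): no bracket -> illegal
(7,2): no bracket -> illegal
(7,3): no bracket -> illegal
(7,4): no bracket -> illegal
(7,5): no bracket -> illegal
(7,6): no bracket -> illegal

Answer: (1,4) (1,5) (2,6) (3,6) (4,6) (5,6) (6,4) (6,5)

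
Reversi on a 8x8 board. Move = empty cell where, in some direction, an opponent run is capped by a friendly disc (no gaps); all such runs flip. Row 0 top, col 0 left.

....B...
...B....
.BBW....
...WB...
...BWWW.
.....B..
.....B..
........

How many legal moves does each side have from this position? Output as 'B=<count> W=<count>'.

Answer: B=8 W=10

Derivation:
-- B to move --
(1,2): flips 1 -> legal
(1,4): no bracket -> illegal
(2,4): flips 1 -> legal
(3,2): flips 1 -> legal
(3,5): flips 1 -> legal
(3,6): no bracket -> illegal
(3,7): flips 1 -> legal
(4,2): no bracket -> illegal
(4,7): flips 3 -> legal
(5,3): no bracket -> illegal
(5,4): flips 1 -> legal
(5,6): flips 1 -> legal
(5,7): no bracket -> illegal
B mobility = 8
-- W to move --
(0,2): no bracket -> illegal
(0,3): flips 1 -> legal
(0,5): no bracket -> illegal
(1,0): no bracket -> illegal
(1,1): flips 1 -> legal
(1,2): no bracket -> illegal
(1,4): no bracket -> illegal
(1,5): no bracket -> illegal
(2,0): flips 2 -> legal
(2,4): flips 1 -> legal
(2,5): no bracket -> illegal
(3,0): no bracket -> illegal
(3,1): no bracket -> illegal
(3,2): no bracket -> illegal
(3,5): flips 1 -> legal
(4,2): flips 1 -> legal
(5,2): no bracket -> illegal
(5,3): flips 1 -> legal
(5,4): no bracket -> illegal
(5,6): no bracket -> illegal
(6,4): flips 1 -> legal
(6,6): flips 1 -> legal
(7,4): no bracket -> illegal
(7,5): flips 2 -> legal
(7,6): no bracket -> illegal
W mobility = 10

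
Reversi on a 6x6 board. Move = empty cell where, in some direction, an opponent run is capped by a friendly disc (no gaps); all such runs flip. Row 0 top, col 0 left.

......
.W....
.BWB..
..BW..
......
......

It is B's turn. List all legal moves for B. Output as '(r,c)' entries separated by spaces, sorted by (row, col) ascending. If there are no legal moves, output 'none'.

Answer: (0,1) (1,2) (3,4) (4,3)

Derivation:
(0,0): no bracket -> illegal
(0,1): flips 1 -> legal
(0,2): no bracket -> illegal
(1,0): no bracket -> illegal
(1,2): flips 1 -> legal
(1,3): no bracket -> illegal
(2,0): no bracket -> illegal
(2,4): no bracket -> illegal
(3,1): no bracket -> illegal
(3,4): flips 1 -> legal
(4,2): no bracket -> illegal
(4,3): flips 1 -> legal
(4,4): no bracket -> illegal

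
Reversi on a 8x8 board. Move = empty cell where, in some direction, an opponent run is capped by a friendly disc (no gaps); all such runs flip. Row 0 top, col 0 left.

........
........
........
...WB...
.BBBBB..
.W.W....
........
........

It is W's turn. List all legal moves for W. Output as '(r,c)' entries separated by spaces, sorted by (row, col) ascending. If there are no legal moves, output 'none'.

Answer: (3,1) (3,5) (5,5)

Derivation:
(2,3): no bracket -> illegal
(2,4): no bracket -> illegal
(2,5): no bracket -> illegal
(3,0): no bracket -> illegal
(3,1): flips 2 -> legal
(3,2): no bracket -> illegal
(3,5): flips 2 -> legal
(3,6): no bracket -> illegal
(4,0): no bracket -> illegal
(4,6): no bracket -> illegal
(5,0): no bracket -> illegal
(5,2): no bracket -> illegal
(5,4): no bracket -> illegal
(5,5): flips 1 -> legal
(5,6): no bracket -> illegal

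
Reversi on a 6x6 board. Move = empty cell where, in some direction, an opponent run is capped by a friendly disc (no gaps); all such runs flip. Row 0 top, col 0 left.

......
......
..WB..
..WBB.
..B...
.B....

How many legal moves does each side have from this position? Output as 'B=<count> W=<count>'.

-- B to move --
(1,1): flips 1 -> legal
(1,2): flips 2 -> legal
(1,3): no bracket -> illegal
(2,1): flips 1 -> legal
(3,1): flips 1 -> legal
(4,1): flips 1 -> legal
(4,3): no bracket -> illegal
B mobility = 5
-- W to move --
(1,2): no bracket -> illegal
(1,3): no bracket -> illegal
(1,4): flips 1 -> legal
(2,4): flips 1 -> legal
(2,5): no bracket -> illegal
(3,1): no bracket -> illegal
(3,5): flips 2 -> legal
(4,0): no bracket -> illegal
(4,1): no bracket -> illegal
(4,3): no bracket -> illegal
(4,4): flips 1 -> legal
(4,5): no bracket -> illegal
(5,0): no bracket -> illegal
(5,2): flips 1 -> legal
(5,3): no bracket -> illegal
W mobility = 5

Answer: B=5 W=5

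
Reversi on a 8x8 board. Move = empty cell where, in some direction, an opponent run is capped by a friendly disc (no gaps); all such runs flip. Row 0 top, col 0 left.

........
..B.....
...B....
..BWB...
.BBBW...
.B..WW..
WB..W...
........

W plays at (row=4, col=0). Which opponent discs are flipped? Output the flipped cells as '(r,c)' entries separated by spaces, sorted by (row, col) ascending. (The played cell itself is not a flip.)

Dir NW: edge -> no flip
Dir N: first cell '.' (not opp) -> no flip
Dir NE: first cell '.' (not opp) -> no flip
Dir W: edge -> no flip
Dir E: opp run (4,1) (4,2) (4,3) capped by W -> flip
Dir SW: edge -> no flip
Dir S: first cell '.' (not opp) -> no flip
Dir SE: opp run (5,1), next='.' -> no flip

Answer: (4,1) (4,2) (4,3)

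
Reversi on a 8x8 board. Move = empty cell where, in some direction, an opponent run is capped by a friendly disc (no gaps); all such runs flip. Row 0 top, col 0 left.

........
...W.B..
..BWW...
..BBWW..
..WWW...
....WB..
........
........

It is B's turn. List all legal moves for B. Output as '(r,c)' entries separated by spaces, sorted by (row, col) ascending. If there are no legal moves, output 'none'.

Answer: (0,3) (0,4) (1,4) (2,5) (3,6) (5,1) (5,2) (5,3) (6,5)

Derivation:
(0,2): no bracket -> illegal
(0,3): flips 2 -> legal
(0,4): flips 1 -> legal
(1,2): no bracket -> illegal
(1,4): flips 1 -> legal
(2,5): flips 2 -> legal
(2,6): no bracket -> illegal
(3,1): no bracket -> illegal
(3,6): flips 2 -> legal
(4,1): no bracket -> illegal
(4,5): no bracket -> illegal
(4,6): no bracket -> illegal
(5,1): flips 1 -> legal
(5,2): flips 1 -> legal
(5,3): flips 2 -> legal
(6,3): no bracket -> illegal
(6,4): no bracket -> illegal
(6,5): flips 2 -> legal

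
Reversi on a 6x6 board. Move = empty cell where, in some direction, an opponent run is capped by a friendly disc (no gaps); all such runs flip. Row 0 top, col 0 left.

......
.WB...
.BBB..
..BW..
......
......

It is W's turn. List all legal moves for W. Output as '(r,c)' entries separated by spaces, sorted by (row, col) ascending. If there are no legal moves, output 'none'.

(0,1): no bracket -> illegal
(0,2): no bracket -> illegal
(0,3): no bracket -> illegal
(1,0): no bracket -> illegal
(1,3): flips 2 -> legal
(1,4): no bracket -> illegal
(2,0): no bracket -> illegal
(2,4): no bracket -> illegal
(3,0): no bracket -> illegal
(3,1): flips 2 -> legal
(3,4): no bracket -> illegal
(4,1): no bracket -> illegal
(4,2): no bracket -> illegal
(4,3): no bracket -> illegal

Answer: (1,3) (3,1)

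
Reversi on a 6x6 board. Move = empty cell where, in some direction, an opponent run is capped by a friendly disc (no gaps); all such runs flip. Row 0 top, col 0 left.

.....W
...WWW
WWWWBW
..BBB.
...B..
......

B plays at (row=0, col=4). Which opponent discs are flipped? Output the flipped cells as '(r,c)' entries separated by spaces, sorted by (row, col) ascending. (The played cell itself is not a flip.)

Answer: (1,4)

Derivation:
Dir NW: edge -> no flip
Dir N: edge -> no flip
Dir NE: edge -> no flip
Dir W: first cell '.' (not opp) -> no flip
Dir E: opp run (0,5), next=edge -> no flip
Dir SW: opp run (1,3) (2,2), next='.' -> no flip
Dir S: opp run (1,4) capped by B -> flip
Dir SE: opp run (1,5), next=edge -> no flip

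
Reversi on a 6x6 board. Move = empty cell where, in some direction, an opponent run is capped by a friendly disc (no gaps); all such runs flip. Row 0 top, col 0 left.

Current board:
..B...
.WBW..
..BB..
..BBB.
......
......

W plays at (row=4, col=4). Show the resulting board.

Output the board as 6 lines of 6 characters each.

Place W at (4,4); scan 8 dirs for brackets.
Dir NW: opp run (3,3) (2,2) capped by W -> flip
Dir N: opp run (3,4), next='.' -> no flip
Dir NE: first cell '.' (not opp) -> no flip
Dir W: first cell '.' (not opp) -> no flip
Dir E: first cell '.' (not opp) -> no flip
Dir SW: first cell '.' (not opp) -> no flip
Dir S: first cell '.' (not opp) -> no flip
Dir SE: first cell '.' (not opp) -> no flip
All flips: (2,2) (3,3)

Answer: ..B...
.WBW..
..WB..
..BWB.
....W.
......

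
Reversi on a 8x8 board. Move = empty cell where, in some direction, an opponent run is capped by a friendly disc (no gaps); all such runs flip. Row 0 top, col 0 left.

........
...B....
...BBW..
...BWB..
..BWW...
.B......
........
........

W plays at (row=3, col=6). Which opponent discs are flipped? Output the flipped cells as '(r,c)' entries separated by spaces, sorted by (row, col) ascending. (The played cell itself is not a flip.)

Dir NW: first cell 'W' (not opp) -> no flip
Dir N: first cell '.' (not opp) -> no flip
Dir NE: first cell '.' (not opp) -> no flip
Dir W: opp run (3,5) capped by W -> flip
Dir E: first cell '.' (not opp) -> no flip
Dir SW: first cell '.' (not opp) -> no flip
Dir S: first cell '.' (not opp) -> no flip
Dir SE: first cell '.' (not opp) -> no flip

Answer: (3,5)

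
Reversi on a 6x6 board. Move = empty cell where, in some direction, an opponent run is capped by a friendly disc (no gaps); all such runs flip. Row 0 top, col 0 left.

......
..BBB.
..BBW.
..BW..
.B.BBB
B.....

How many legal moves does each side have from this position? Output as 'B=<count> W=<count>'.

Answer: B=3 W=8

Derivation:
-- B to move --
(1,5): no bracket -> illegal
(2,5): flips 1 -> legal
(3,4): flips 2 -> legal
(3,5): flips 1 -> legal
(4,2): no bracket -> illegal
B mobility = 3
-- W to move --
(0,1): no bracket -> illegal
(0,2): flips 1 -> legal
(0,3): flips 2 -> legal
(0,4): flips 1 -> legal
(0,5): no bracket -> illegal
(1,1): flips 1 -> legal
(1,5): no bracket -> illegal
(2,1): flips 2 -> legal
(2,5): no bracket -> illegal
(3,0): no bracket -> illegal
(3,1): flips 1 -> legal
(3,4): no bracket -> illegal
(3,5): no bracket -> illegal
(4,0): no bracket -> illegal
(4,2): no bracket -> illegal
(5,1): no bracket -> illegal
(5,2): no bracket -> illegal
(5,3): flips 1 -> legal
(5,4): no bracket -> illegal
(5,5): flips 1 -> legal
W mobility = 8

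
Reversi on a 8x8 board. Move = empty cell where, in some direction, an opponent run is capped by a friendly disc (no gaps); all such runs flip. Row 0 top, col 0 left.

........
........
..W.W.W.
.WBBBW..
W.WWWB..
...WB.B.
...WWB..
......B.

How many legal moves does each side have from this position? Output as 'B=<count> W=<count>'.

-- B to move --
(1,1): flips 1 -> legal
(1,2): flips 1 -> legal
(1,3): no bracket -> illegal
(1,4): flips 1 -> legal
(1,5): flips 1 -> legal
(1,6): no bracket -> illegal
(1,7): no bracket -> illegal
(2,0): no bracket -> illegal
(2,1): no bracket -> illegal
(2,3): no bracket -> illegal
(2,5): flips 1 -> legal
(2,7): no bracket -> illegal
(3,0): flips 1 -> legal
(3,6): flips 1 -> legal
(3,7): no bracket -> illegal
(4,1): flips 3 -> legal
(4,6): no bracket -> illegal
(5,0): no bracket -> illegal
(5,1): flips 1 -> legal
(5,2): flips 3 -> legal
(5,5): flips 1 -> legal
(6,2): flips 2 -> legal
(7,2): flips 1 -> legal
(7,3): flips 3 -> legal
(7,4): flips 1 -> legal
(7,5): no bracket -> illegal
B mobility = 15
-- W to move --
(2,1): flips 1 -> legal
(2,3): flips 1 -> legal
(2,5): flips 1 -> legal
(3,6): flips 2 -> legal
(4,1): no bracket -> illegal
(4,6): flips 1 -> legal
(4,7): no bracket -> illegal
(5,5): flips 2 -> legal
(5,7): no bracket -> illegal
(6,6): flips 1 -> legal
(6,7): no bracket -> illegal
(7,4): no bracket -> illegal
(7,5): no bracket -> illegal
(7,7): no bracket -> illegal
W mobility = 7

Answer: B=15 W=7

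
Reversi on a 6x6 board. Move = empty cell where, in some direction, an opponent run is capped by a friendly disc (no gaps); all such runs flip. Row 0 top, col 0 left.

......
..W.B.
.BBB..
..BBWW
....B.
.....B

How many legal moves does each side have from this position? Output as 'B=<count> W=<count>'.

Answer: B=5 W=5

Derivation:
-- B to move --
(0,1): flips 1 -> legal
(0,2): flips 1 -> legal
(0,3): flips 1 -> legal
(1,1): no bracket -> illegal
(1,3): no bracket -> illegal
(2,4): flips 1 -> legal
(2,5): no bracket -> illegal
(4,3): no bracket -> illegal
(4,5): flips 1 -> legal
B mobility = 5
-- W to move --
(0,3): no bracket -> illegal
(0,4): no bracket -> illegal
(0,5): no bracket -> illegal
(1,0): no bracket -> illegal
(1,1): no bracket -> illegal
(1,3): no bracket -> illegal
(1,5): no bracket -> illegal
(2,0): no bracket -> illegal
(2,4): no bracket -> illegal
(2,5): no bracket -> illegal
(3,0): flips 1 -> legal
(3,1): flips 2 -> legal
(4,1): no bracket -> illegal
(4,2): flips 2 -> legal
(4,3): no bracket -> illegal
(4,5): no bracket -> illegal
(5,3): flips 1 -> legal
(5,4): flips 1 -> legal
W mobility = 5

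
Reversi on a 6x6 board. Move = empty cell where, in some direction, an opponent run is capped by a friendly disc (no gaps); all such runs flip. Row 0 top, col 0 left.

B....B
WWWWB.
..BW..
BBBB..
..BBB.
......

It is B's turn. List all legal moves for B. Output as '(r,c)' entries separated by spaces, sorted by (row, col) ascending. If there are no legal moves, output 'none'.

Answer: (0,2) (0,3) (0,4) (2,0) (2,4)

Derivation:
(0,1): no bracket -> illegal
(0,2): flips 1 -> legal
(0,3): flips 2 -> legal
(0,4): flips 1 -> legal
(2,0): flips 1 -> legal
(2,1): no bracket -> illegal
(2,4): flips 1 -> legal
(3,4): no bracket -> illegal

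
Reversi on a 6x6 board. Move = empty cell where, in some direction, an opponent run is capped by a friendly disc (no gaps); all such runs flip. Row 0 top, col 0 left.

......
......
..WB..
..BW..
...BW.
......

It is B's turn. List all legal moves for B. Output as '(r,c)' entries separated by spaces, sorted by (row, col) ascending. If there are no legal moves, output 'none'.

(1,1): no bracket -> illegal
(1,2): flips 1 -> legal
(1,3): no bracket -> illegal
(2,1): flips 1 -> legal
(2,4): no bracket -> illegal
(3,1): no bracket -> illegal
(3,4): flips 1 -> legal
(3,5): no bracket -> illegal
(4,2): no bracket -> illegal
(4,5): flips 1 -> legal
(5,3): no bracket -> illegal
(5,4): no bracket -> illegal
(5,5): no bracket -> illegal

Answer: (1,2) (2,1) (3,4) (4,5)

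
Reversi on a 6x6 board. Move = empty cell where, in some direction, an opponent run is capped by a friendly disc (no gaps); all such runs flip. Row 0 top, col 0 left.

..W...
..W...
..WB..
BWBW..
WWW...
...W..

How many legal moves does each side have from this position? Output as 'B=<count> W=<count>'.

-- B to move --
(0,1): flips 1 -> legal
(0,3): no bracket -> illegal
(1,1): no bracket -> illegal
(1,3): no bracket -> illegal
(2,0): no bracket -> illegal
(2,1): flips 1 -> legal
(2,4): no bracket -> illegal
(3,4): flips 1 -> legal
(4,3): flips 1 -> legal
(4,4): no bracket -> illegal
(5,0): flips 2 -> legal
(5,1): no bracket -> illegal
(5,2): flips 2 -> legal
(5,4): no bracket -> illegal
B mobility = 6
-- W to move --
(1,3): flips 1 -> legal
(1,4): flips 2 -> legal
(2,0): flips 1 -> legal
(2,1): no bracket -> illegal
(2,4): flips 1 -> legal
(3,4): flips 1 -> legal
(4,3): no bracket -> illegal
W mobility = 5

Answer: B=6 W=5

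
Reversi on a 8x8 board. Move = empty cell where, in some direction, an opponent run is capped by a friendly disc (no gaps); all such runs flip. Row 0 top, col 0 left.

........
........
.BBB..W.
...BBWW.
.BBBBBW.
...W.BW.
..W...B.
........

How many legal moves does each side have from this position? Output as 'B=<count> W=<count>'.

-- B to move --
(1,5): no bracket -> illegal
(1,6): flips 4 -> legal
(1,7): flips 2 -> legal
(2,4): no bracket -> illegal
(2,5): flips 1 -> legal
(2,7): flips 1 -> legal
(3,7): flips 3 -> legal
(4,7): flips 1 -> legal
(5,1): no bracket -> illegal
(5,2): no bracket -> illegal
(5,4): no bracket -> illegal
(5,7): flips 1 -> legal
(6,1): no bracket -> illegal
(6,3): flips 1 -> legal
(6,4): flips 1 -> legal
(6,5): no bracket -> illegal
(6,7): flips 1 -> legal
(7,1): flips 2 -> legal
(7,2): no bracket -> illegal
(7,3): no bracket -> illegal
B mobility = 11
-- W to move --
(1,0): no bracket -> illegal
(1,1): no bracket -> illegal
(1,2): flips 3 -> legal
(1,3): flips 3 -> legal
(1,4): no bracket -> illegal
(2,0): no bracket -> illegal
(2,4): no bracket -> illegal
(2,5): no bracket -> illegal
(3,0): no bracket -> illegal
(3,1): flips 1 -> legal
(3,2): flips 2 -> legal
(4,0): flips 5 -> legal
(5,0): no bracket -> illegal
(5,1): no bracket -> illegal
(5,2): no bracket -> illegal
(5,4): flips 2 -> legal
(5,7): no bracket -> illegal
(6,4): flips 1 -> legal
(6,5): flips 2 -> legal
(6,7): no bracket -> illegal
(7,5): no bracket -> illegal
(7,6): flips 1 -> legal
(7,7): no bracket -> illegal
W mobility = 9

Answer: B=11 W=9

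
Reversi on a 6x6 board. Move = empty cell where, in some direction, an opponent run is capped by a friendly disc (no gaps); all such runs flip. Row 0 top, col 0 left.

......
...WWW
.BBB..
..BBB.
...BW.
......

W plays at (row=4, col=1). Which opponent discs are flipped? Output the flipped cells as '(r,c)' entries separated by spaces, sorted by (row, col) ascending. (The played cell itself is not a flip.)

Answer: (2,3) (3,2)

Derivation:
Dir NW: first cell '.' (not opp) -> no flip
Dir N: first cell '.' (not opp) -> no flip
Dir NE: opp run (3,2) (2,3) capped by W -> flip
Dir W: first cell '.' (not opp) -> no flip
Dir E: first cell '.' (not opp) -> no flip
Dir SW: first cell '.' (not opp) -> no flip
Dir S: first cell '.' (not opp) -> no flip
Dir SE: first cell '.' (not opp) -> no flip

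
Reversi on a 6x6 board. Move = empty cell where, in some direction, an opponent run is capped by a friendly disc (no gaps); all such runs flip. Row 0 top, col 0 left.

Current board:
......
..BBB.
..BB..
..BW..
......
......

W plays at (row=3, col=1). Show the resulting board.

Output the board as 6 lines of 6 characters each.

Place W at (3,1); scan 8 dirs for brackets.
Dir NW: first cell '.' (not opp) -> no flip
Dir N: first cell '.' (not opp) -> no flip
Dir NE: opp run (2,2) (1,3), next='.' -> no flip
Dir W: first cell '.' (not opp) -> no flip
Dir E: opp run (3,2) capped by W -> flip
Dir SW: first cell '.' (not opp) -> no flip
Dir S: first cell '.' (not opp) -> no flip
Dir SE: first cell '.' (not opp) -> no flip
All flips: (3,2)

Answer: ......
..BBB.
..BB..
.WWW..
......
......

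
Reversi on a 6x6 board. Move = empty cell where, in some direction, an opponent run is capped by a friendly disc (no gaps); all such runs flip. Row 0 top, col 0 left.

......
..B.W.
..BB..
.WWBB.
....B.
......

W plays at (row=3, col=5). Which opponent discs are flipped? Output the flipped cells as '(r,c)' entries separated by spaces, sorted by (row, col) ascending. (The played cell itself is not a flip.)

Dir NW: first cell '.' (not opp) -> no flip
Dir N: first cell '.' (not opp) -> no flip
Dir NE: edge -> no flip
Dir W: opp run (3,4) (3,3) capped by W -> flip
Dir E: edge -> no flip
Dir SW: opp run (4,4), next='.' -> no flip
Dir S: first cell '.' (not opp) -> no flip
Dir SE: edge -> no flip

Answer: (3,3) (3,4)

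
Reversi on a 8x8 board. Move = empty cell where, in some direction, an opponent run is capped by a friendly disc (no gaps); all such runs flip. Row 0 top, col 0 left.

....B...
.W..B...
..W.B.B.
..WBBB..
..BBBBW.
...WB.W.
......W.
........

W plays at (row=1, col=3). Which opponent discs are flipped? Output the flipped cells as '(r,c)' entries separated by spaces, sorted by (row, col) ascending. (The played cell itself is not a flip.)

Dir NW: first cell '.' (not opp) -> no flip
Dir N: first cell '.' (not opp) -> no flip
Dir NE: opp run (0,4), next=edge -> no flip
Dir W: first cell '.' (not opp) -> no flip
Dir E: opp run (1,4), next='.' -> no flip
Dir SW: first cell 'W' (not opp) -> no flip
Dir S: first cell '.' (not opp) -> no flip
Dir SE: opp run (2,4) (3,5) capped by W -> flip

Answer: (2,4) (3,5)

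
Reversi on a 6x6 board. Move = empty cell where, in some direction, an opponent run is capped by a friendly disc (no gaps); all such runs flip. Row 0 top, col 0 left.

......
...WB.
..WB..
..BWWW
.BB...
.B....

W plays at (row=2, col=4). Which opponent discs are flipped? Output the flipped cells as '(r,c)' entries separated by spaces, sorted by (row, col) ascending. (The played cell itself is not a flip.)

Answer: (2,3)

Derivation:
Dir NW: first cell 'W' (not opp) -> no flip
Dir N: opp run (1,4), next='.' -> no flip
Dir NE: first cell '.' (not opp) -> no flip
Dir W: opp run (2,3) capped by W -> flip
Dir E: first cell '.' (not opp) -> no flip
Dir SW: first cell 'W' (not opp) -> no flip
Dir S: first cell 'W' (not opp) -> no flip
Dir SE: first cell 'W' (not opp) -> no flip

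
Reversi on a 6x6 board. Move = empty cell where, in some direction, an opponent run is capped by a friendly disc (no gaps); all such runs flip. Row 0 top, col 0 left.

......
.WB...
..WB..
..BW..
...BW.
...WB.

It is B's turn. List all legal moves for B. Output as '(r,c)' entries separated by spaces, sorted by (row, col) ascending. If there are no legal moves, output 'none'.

Answer: (1,0) (2,1) (3,4) (4,5) (5,2)

Derivation:
(0,0): no bracket -> illegal
(0,1): no bracket -> illegal
(0,2): no bracket -> illegal
(1,0): flips 1 -> legal
(1,3): no bracket -> illegal
(2,0): no bracket -> illegal
(2,1): flips 1 -> legal
(2,4): no bracket -> illegal
(3,1): no bracket -> illegal
(3,4): flips 2 -> legal
(3,5): no bracket -> illegal
(4,2): no bracket -> illegal
(4,5): flips 1 -> legal
(5,2): flips 1 -> legal
(5,5): no bracket -> illegal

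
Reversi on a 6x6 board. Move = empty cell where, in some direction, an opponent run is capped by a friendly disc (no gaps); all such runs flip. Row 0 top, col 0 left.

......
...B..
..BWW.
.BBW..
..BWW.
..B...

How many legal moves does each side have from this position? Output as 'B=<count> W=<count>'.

Answer: B=9 W=7

Derivation:
-- B to move --
(1,2): no bracket -> illegal
(1,4): flips 1 -> legal
(1,5): flips 2 -> legal
(2,5): flips 2 -> legal
(3,4): flips 2 -> legal
(3,5): flips 1 -> legal
(4,5): flips 2 -> legal
(5,3): flips 3 -> legal
(5,4): flips 1 -> legal
(5,5): flips 2 -> legal
B mobility = 9
-- W to move --
(0,2): flips 1 -> legal
(0,3): flips 1 -> legal
(0,4): no bracket -> illegal
(1,1): flips 1 -> legal
(1,2): no bracket -> illegal
(1,4): no bracket -> illegal
(2,0): no bracket -> illegal
(2,1): flips 2 -> legal
(3,0): flips 2 -> legal
(4,0): no bracket -> illegal
(4,1): flips 2 -> legal
(5,1): flips 1 -> legal
(5,3): no bracket -> illegal
W mobility = 7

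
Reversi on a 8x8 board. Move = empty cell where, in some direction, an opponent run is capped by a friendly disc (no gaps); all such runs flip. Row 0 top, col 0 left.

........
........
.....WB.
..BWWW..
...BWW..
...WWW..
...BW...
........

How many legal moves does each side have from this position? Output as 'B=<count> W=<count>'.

Answer: B=7 W=9

Derivation:
-- B to move --
(1,4): no bracket -> illegal
(1,5): no bracket -> illegal
(1,6): flips 2 -> legal
(2,2): no bracket -> illegal
(2,3): flips 1 -> legal
(2,4): flips 1 -> legal
(3,6): flips 5 -> legal
(4,2): no bracket -> illegal
(4,6): flips 2 -> legal
(5,2): no bracket -> illegal
(5,6): no bracket -> illegal
(6,2): flips 3 -> legal
(6,5): flips 2 -> legal
(6,6): no bracket -> illegal
(7,3): no bracket -> illegal
(7,4): no bracket -> illegal
(7,5): no bracket -> illegal
B mobility = 7
-- W to move --
(1,5): no bracket -> illegal
(1,6): no bracket -> illegal
(1,7): flips 1 -> legal
(2,1): flips 2 -> legal
(2,2): no bracket -> illegal
(2,3): no bracket -> illegal
(2,7): flips 1 -> legal
(3,1): flips 1 -> legal
(3,6): no bracket -> illegal
(3,7): no bracket -> illegal
(4,1): no bracket -> illegal
(4,2): flips 1 -> legal
(5,2): flips 1 -> legal
(6,2): flips 1 -> legal
(7,2): flips 1 -> legal
(7,3): flips 1 -> legal
(7,4): no bracket -> illegal
W mobility = 9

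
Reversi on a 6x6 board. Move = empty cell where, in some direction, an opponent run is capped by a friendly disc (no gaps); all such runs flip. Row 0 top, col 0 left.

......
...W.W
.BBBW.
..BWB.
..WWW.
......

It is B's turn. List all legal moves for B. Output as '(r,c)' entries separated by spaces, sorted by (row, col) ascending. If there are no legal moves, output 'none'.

Answer: (0,3) (0,4) (1,4) (2,5) (5,2) (5,3) (5,4) (5,5)

Derivation:
(0,2): no bracket -> illegal
(0,3): flips 1 -> legal
(0,4): flips 1 -> legal
(0,5): no bracket -> illegal
(1,2): no bracket -> illegal
(1,4): flips 1 -> legal
(2,5): flips 1 -> legal
(3,1): no bracket -> illegal
(3,5): no bracket -> illegal
(4,1): no bracket -> illegal
(4,5): no bracket -> illegal
(5,1): no bracket -> illegal
(5,2): flips 2 -> legal
(5,3): flips 2 -> legal
(5,4): flips 2 -> legal
(5,5): flips 2 -> legal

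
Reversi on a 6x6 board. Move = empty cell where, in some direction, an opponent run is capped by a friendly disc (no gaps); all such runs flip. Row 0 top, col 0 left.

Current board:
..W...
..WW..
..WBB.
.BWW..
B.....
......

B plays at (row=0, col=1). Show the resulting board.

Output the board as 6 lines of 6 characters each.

Place B at (0,1); scan 8 dirs for brackets.
Dir NW: edge -> no flip
Dir N: edge -> no flip
Dir NE: edge -> no flip
Dir W: first cell '.' (not opp) -> no flip
Dir E: opp run (0,2), next='.' -> no flip
Dir SW: first cell '.' (not opp) -> no flip
Dir S: first cell '.' (not opp) -> no flip
Dir SE: opp run (1,2) capped by B -> flip
All flips: (1,2)

Answer: .BW...
..BW..
..WBB.
.BWW..
B.....
......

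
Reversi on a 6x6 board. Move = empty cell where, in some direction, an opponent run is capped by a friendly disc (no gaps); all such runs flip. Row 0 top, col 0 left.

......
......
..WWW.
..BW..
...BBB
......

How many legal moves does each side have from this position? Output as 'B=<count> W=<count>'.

-- B to move --
(1,1): flips 2 -> legal
(1,2): flips 1 -> legal
(1,3): flips 2 -> legal
(1,4): flips 1 -> legal
(1,5): no bracket -> illegal
(2,1): no bracket -> illegal
(2,5): no bracket -> illegal
(3,1): no bracket -> illegal
(3,4): flips 1 -> legal
(3,5): no bracket -> illegal
(4,2): no bracket -> illegal
B mobility = 5
-- W to move --
(2,1): no bracket -> illegal
(3,1): flips 1 -> legal
(3,4): no bracket -> illegal
(3,5): no bracket -> illegal
(4,1): flips 1 -> legal
(4,2): flips 1 -> legal
(5,2): no bracket -> illegal
(5,3): flips 1 -> legal
(5,4): no bracket -> illegal
(5,5): flips 1 -> legal
W mobility = 5

Answer: B=5 W=5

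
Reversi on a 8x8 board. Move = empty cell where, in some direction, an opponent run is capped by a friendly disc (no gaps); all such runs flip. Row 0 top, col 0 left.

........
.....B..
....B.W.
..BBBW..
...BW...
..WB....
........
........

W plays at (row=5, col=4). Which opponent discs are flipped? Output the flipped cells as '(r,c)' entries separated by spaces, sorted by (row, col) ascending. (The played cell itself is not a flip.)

Dir NW: opp run (4,3) (3,2), next='.' -> no flip
Dir N: first cell 'W' (not opp) -> no flip
Dir NE: first cell '.' (not opp) -> no flip
Dir W: opp run (5,3) capped by W -> flip
Dir E: first cell '.' (not opp) -> no flip
Dir SW: first cell '.' (not opp) -> no flip
Dir S: first cell '.' (not opp) -> no flip
Dir SE: first cell '.' (not opp) -> no flip

Answer: (5,3)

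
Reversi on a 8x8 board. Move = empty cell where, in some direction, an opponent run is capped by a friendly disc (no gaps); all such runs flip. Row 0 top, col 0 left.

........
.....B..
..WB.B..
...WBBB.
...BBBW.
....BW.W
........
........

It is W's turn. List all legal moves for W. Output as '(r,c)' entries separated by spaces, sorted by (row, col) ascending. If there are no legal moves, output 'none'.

Answer: (0,5) (1,3) (2,4) (2,6) (3,7) (4,2) (5,3)

Derivation:
(0,4): no bracket -> illegal
(0,5): flips 4 -> legal
(0,6): no bracket -> illegal
(1,2): no bracket -> illegal
(1,3): flips 1 -> legal
(1,4): no bracket -> illegal
(1,6): no bracket -> illegal
(2,4): flips 2 -> legal
(2,6): flips 1 -> legal
(2,7): no bracket -> illegal
(3,2): no bracket -> illegal
(3,7): flips 3 -> legal
(4,2): flips 3 -> legal
(4,7): no bracket -> illegal
(5,2): no bracket -> illegal
(5,3): flips 2 -> legal
(5,6): no bracket -> illegal
(6,3): no bracket -> illegal
(6,4): no bracket -> illegal
(6,5): no bracket -> illegal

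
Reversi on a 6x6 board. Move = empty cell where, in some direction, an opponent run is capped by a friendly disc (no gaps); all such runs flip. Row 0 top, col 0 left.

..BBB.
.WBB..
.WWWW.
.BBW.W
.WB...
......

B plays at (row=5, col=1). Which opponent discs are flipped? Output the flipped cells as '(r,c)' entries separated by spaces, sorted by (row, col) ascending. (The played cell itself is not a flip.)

Dir NW: first cell '.' (not opp) -> no flip
Dir N: opp run (4,1) capped by B -> flip
Dir NE: first cell 'B' (not opp) -> no flip
Dir W: first cell '.' (not opp) -> no flip
Dir E: first cell '.' (not opp) -> no flip
Dir SW: edge -> no flip
Dir S: edge -> no flip
Dir SE: edge -> no flip

Answer: (4,1)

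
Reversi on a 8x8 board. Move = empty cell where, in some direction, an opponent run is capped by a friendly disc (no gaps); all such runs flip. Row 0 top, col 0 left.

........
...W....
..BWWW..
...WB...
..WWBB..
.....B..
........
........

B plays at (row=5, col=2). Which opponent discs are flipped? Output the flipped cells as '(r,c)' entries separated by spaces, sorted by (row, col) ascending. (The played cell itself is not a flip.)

Answer: (4,3)

Derivation:
Dir NW: first cell '.' (not opp) -> no flip
Dir N: opp run (4,2), next='.' -> no flip
Dir NE: opp run (4,3) capped by B -> flip
Dir W: first cell '.' (not opp) -> no flip
Dir E: first cell '.' (not opp) -> no flip
Dir SW: first cell '.' (not opp) -> no flip
Dir S: first cell '.' (not opp) -> no flip
Dir SE: first cell '.' (not opp) -> no flip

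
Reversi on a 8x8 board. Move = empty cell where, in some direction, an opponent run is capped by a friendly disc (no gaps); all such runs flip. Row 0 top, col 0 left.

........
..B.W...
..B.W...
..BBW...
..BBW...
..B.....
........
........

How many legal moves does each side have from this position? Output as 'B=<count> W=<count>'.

Answer: B=5 W=5

Derivation:
-- B to move --
(0,3): no bracket -> illegal
(0,4): no bracket -> illegal
(0,5): no bracket -> illegal
(1,3): no bracket -> illegal
(1,5): flips 1 -> legal
(2,3): no bracket -> illegal
(2,5): flips 1 -> legal
(3,5): flips 1 -> legal
(4,5): flips 1 -> legal
(5,3): no bracket -> illegal
(5,4): no bracket -> illegal
(5,5): flips 1 -> legal
B mobility = 5
-- W to move --
(0,1): no bracket -> illegal
(0,2): no bracket -> illegal
(0,3): no bracket -> illegal
(1,1): flips 2 -> legal
(1,3): no bracket -> illegal
(2,1): no bracket -> illegal
(2,3): no bracket -> illegal
(3,1): flips 2 -> legal
(4,1): flips 2 -> legal
(5,1): flips 2 -> legal
(5,3): no bracket -> illegal
(5,4): no bracket -> illegal
(6,1): flips 2 -> legal
(6,2): no bracket -> illegal
(6,3): no bracket -> illegal
W mobility = 5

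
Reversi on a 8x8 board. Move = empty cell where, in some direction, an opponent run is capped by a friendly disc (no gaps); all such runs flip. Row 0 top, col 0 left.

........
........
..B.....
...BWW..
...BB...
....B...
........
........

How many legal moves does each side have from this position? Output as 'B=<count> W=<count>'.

-- B to move --
(2,3): no bracket -> illegal
(2,4): flips 1 -> legal
(2,5): flips 1 -> legal
(2,6): flips 1 -> legal
(3,6): flips 2 -> legal
(4,5): no bracket -> illegal
(4,6): no bracket -> illegal
B mobility = 4
-- W to move --
(1,1): no bracket -> illegal
(1,2): no bracket -> illegal
(1,3): no bracket -> illegal
(2,1): no bracket -> illegal
(2,3): no bracket -> illegal
(2,4): no bracket -> illegal
(3,1): no bracket -> illegal
(3,2): flips 1 -> legal
(4,2): no bracket -> illegal
(4,5): no bracket -> illegal
(5,2): flips 1 -> legal
(5,3): flips 1 -> legal
(5,5): no bracket -> illegal
(6,3): no bracket -> illegal
(6,4): flips 2 -> legal
(6,5): no bracket -> illegal
W mobility = 4

Answer: B=4 W=4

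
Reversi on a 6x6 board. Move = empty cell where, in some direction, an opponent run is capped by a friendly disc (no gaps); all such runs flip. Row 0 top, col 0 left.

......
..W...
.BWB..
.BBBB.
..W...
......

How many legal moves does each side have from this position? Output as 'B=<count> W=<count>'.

Answer: B=8 W=6

Derivation:
-- B to move --
(0,1): flips 1 -> legal
(0,2): flips 2 -> legal
(0,3): flips 1 -> legal
(1,1): flips 1 -> legal
(1,3): flips 1 -> legal
(4,1): no bracket -> illegal
(4,3): no bracket -> illegal
(5,1): flips 1 -> legal
(5,2): flips 1 -> legal
(5,3): flips 1 -> legal
B mobility = 8
-- W to move --
(1,0): no bracket -> illegal
(1,1): no bracket -> illegal
(1,3): no bracket -> illegal
(1,4): no bracket -> illegal
(2,0): flips 2 -> legal
(2,4): flips 2 -> legal
(2,5): no bracket -> illegal
(3,0): flips 1 -> legal
(3,5): no bracket -> illegal
(4,0): flips 1 -> legal
(4,1): no bracket -> illegal
(4,3): no bracket -> illegal
(4,4): flips 1 -> legal
(4,5): flips 2 -> legal
W mobility = 6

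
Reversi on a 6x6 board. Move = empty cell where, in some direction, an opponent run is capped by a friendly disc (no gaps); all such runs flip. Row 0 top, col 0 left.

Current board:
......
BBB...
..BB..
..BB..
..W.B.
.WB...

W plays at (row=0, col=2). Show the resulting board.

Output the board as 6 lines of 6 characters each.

Answer: ..W...
BBW...
..WB..
..WB..
..W.B.
.WB...

Derivation:
Place W at (0,2); scan 8 dirs for brackets.
Dir NW: edge -> no flip
Dir N: edge -> no flip
Dir NE: edge -> no flip
Dir W: first cell '.' (not opp) -> no flip
Dir E: first cell '.' (not opp) -> no flip
Dir SW: opp run (1,1), next='.' -> no flip
Dir S: opp run (1,2) (2,2) (3,2) capped by W -> flip
Dir SE: first cell '.' (not opp) -> no flip
All flips: (1,2) (2,2) (3,2)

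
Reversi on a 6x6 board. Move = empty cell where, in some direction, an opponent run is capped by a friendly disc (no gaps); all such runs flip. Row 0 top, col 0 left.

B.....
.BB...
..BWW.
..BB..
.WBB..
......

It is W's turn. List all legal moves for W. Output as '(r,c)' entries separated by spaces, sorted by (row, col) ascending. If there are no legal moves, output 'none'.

Answer: (0,1) (2,1) (4,4) (5,1) (5,3)

Derivation:
(0,1): flips 1 -> legal
(0,2): no bracket -> illegal
(0,3): no bracket -> illegal
(1,0): no bracket -> illegal
(1,3): no bracket -> illegal
(2,0): no bracket -> illegal
(2,1): flips 1 -> legal
(3,1): no bracket -> illegal
(3,4): no bracket -> illegal
(4,4): flips 2 -> legal
(5,1): flips 2 -> legal
(5,2): no bracket -> illegal
(5,3): flips 2 -> legal
(5,4): no bracket -> illegal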